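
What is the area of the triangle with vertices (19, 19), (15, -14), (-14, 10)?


Area = |x1(y2-y3) + x2(y3-y1) + x3(y1-y2)| / 2
= |19*(-14-10) + 15*(10-19) + -14*(19--14)| / 2
= 526.5

526.5


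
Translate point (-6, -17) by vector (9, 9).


Translation: (x+dx, y+dy) = (-6+9, -17+9) = (3, -8)

(3, -8)


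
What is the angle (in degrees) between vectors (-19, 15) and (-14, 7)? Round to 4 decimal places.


dot = -19*-14 + 15*7 = 371
|u| = 24.2074, |v| = 15.6525
cos(angle) = 0.9791
angle = 11.7251 degrees

11.7251 degrees


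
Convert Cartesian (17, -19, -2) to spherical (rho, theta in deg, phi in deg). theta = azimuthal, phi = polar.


rho = sqrt(17^2 + (-19)^2 + (-2)^2) = 25.5734
theta = atan2(-19, 17) = 311.8202 deg
phi = acos(-2/25.5734) = 94.4855 deg

rho = 25.5734, theta = 311.8202 deg, phi = 94.4855 deg


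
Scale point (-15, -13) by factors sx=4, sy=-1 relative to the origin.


Scaling: (x*sx, y*sy) = (-15*4, -13*-1) = (-60, 13)

(-60, 13)


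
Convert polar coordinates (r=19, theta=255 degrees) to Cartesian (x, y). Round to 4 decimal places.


x = 19 * cos(255) = -4.9176
y = 19 * sin(255) = -18.3526

(-4.9176, -18.3526)


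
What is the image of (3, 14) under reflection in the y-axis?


Reflection across y-axis: (x, y) -> (-x, y)
(3, 14) -> (-3, 14)

(-3, 14)


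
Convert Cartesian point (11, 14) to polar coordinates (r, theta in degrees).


r = sqrt(11^2 + 14^2) = 17.8045
theta = atan2(14, 11) = 51.8428 degrees

r = 17.8045, theta = 51.8428 degrees


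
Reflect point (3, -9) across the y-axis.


Reflection across y-axis: (x, y) -> (-x, y)
(3, -9) -> (-3, -9)

(-3, -9)


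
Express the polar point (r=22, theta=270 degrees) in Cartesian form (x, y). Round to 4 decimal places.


x = 22 * cos(270) = 0
y = 22 * sin(270) = -22

(0, -22)


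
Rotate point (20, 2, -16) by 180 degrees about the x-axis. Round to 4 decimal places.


x' = 20
y' = 2*cos(180) - -16*sin(180) = -2
z' = 2*sin(180) + -16*cos(180) = 16

(20, -2, 16)


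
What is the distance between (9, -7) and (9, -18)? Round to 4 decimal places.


d = sqrt((9-9)^2 + (-18--7)^2) = 11

11


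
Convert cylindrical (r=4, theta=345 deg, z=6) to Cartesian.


x = 4 * cos(345) = 3.8637
y = 4 * sin(345) = -1.0353
z = 6

(3.8637, -1.0353, 6)


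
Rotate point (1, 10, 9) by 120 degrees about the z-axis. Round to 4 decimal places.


x' = 1*cos(120) - 10*sin(120) = -9.1603
y' = 1*sin(120) + 10*cos(120) = -4.134
z' = 9

(-9.1603, -4.134, 9)


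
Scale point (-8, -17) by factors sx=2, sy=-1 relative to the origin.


Scaling: (x*sx, y*sy) = (-8*2, -17*-1) = (-16, 17)

(-16, 17)


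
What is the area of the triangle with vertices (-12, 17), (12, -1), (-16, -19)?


Area = |x1(y2-y3) + x2(y3-y1) + x3(y1-y2)| / 2
= |-12*(-1--19) + 12*(-19-17) + -16*(17--1)| / 2
= 468

468


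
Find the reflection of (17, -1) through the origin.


Reflection through origin: (x, y) -> (-x, -y)
(17, -1) -> (-17, 1)

(-17, 1)


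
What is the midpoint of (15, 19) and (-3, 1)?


Midpoint = ((15+-3)/2, (19+1)/2) = (6, 10)

(6, 10)


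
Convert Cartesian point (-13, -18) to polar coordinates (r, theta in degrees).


r = sqrt((-13)^2 + (-18)^2) = 22.2036
theta = atan2(-18, -13) = 234.1623 degrees

r = 22.2036, theta = 234.1623 degrees


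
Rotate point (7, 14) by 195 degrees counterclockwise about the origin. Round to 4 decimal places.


x' = 7*cos(195) - 14*sin(195) = -3.138
y' = 7*sin(195) + 14*cos(195) = -15.3347

(-3.138, -15.3347)


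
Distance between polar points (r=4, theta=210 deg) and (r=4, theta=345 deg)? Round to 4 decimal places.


d = sqrt(r1^2 + r2^2 - 2*r1*r2*cos(t2-t1))
d = sqrt(4^2 + 4^2 - 2*4*4*cos(345-210)) = 7.391

7.391


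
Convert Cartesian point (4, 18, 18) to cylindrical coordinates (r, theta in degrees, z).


r = sqrt(4^2 + 18^2) = 18.4391
theta = atan2(18, 4) = 77.4712 deg
z = 18

r = 18.4391, theta = 77.4712 deg, z = 18


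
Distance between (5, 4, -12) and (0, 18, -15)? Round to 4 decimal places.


d = sqrt((0-5)^2 + (18-4)^2 + (-15--12)^2) = 15.1658

15.1658


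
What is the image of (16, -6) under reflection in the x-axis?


Reflection across x-axis: (x, y) -> (x, -y)
(16, -6) -> (16, 6)

(16, 6)


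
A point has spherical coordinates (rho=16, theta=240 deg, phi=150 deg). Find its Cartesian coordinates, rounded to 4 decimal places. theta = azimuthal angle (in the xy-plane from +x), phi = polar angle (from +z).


x = 16 * sin(150) * cos(240) = -4
y = 16 * sin(150) * sin(240) = -6.9282
z = 16 * cos(150) = -13.8564

(-4, -6.9282, -13.8564)


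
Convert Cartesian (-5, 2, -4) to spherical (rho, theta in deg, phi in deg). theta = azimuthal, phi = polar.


rho = sqrt((-5)^2 + 2^2 + (-4)^2) = 6.7082
theta = atan2(2, -5) = 158.1986 deg
phi = acos(-4/6.7082) = 126.6043 deg

rho = 6.7082, theta = 158.1986 deg, phi = 126.6043 deg


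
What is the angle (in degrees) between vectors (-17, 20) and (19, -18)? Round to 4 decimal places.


dot = -17*19 + 20*-18 = -683
|u| = 26.2488, |v| = 26.1725
cos(angle) = -0.9942
angle = 173.8164 degrees

173.8164 degrees


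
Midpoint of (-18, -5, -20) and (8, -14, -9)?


Midpoint = ((-18+8)/2, (-5+-14)/2, (-20+-9)/2) = (-5, -9.5, -14.5)

(-5, -9.5, -14.5)


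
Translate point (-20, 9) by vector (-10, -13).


Translation: (x+dx, y+dy) = (-20+-10, 9+-13) = (-30, -4)

(-30, -4)


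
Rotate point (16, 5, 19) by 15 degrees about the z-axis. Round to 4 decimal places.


x' = 16*cos(15) - 5*sin(15) = 14.1607
y' = 16*sin(15) + 5*cos(15) = 8.9707
z' = 19

(14.1607, 8.9707, 19)


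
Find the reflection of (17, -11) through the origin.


Reflection through origin: (x, y) -> (-x, -y)
(17, -11) -> (-17, 11)

(-17, 11)


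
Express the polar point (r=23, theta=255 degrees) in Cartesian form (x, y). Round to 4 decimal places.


x = 23 * cos(255) = -5.9528
y = 23 * sin(255) = -22.2163

(-5.9528, -22.2163)


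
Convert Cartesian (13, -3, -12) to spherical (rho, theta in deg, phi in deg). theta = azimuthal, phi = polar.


rho = sqrt(13^2 + (-3)^2 + (-12)^2) = 17.9444
theta = atan2(-3, 13) = 347.0054 deg
phi = acos(-12/17.9444) = 131.9694 deg

rho = 17.9444, theta = 347.0054 deg, phi = 131.9694 deg


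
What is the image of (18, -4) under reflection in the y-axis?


Reflection across y-axis: (x, y) -> (-x, y)
(18, -4) -> (-18, -4)

(-18, -4)


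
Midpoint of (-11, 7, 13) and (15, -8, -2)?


Midpoint = ((-11+15)/2, (7+-8)/2, (13+-2)/2) = (2, -0.5, 5.5)

(2, -0.5, 5.5)


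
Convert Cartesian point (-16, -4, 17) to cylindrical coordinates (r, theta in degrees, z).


r = sqrt((-16)^2 + (-4)^2) = 16.4924
theta = atan2(-4, -16) = 194.0362 deg
z = 17

r = 16.4924, theta = 194.0362 deg, z = 17


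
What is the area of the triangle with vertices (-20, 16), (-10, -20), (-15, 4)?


Area = |x1(y2-y3) + x2(y3-y1) + x3(y1-y2)| / 2
= |-20*(-20-4) + -10*(4-16) + -15*(16--20)| / 2
= 30

30


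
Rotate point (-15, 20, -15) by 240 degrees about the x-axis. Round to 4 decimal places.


x' = -15
y' = 20*cos(240) - -15*sin(240) = -22.9904
z' = 20*sin(240) + -15*cos(240) = -9.8205

(-15, -22.9904, -9.8205)


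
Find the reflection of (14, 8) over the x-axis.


Reflection across x-axis: (x, y) -> (x, -y)
(14, 8) -> (14, -8)

(14, -8)


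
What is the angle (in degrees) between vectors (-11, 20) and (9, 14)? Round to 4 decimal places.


dot = -11*9 + 20*14 = 181
|u| = 22.8254, |v| = 16.6433
cos(angle) = 0.4765
angle = 61.546 degrees

61.546 degrees


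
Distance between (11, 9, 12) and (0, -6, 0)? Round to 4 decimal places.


d = sqrt((0-11)^2 + (-6-9)^2 + (0-12)^2) = 22.1359

22.1359


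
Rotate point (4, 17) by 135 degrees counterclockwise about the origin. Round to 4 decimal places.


x' = 4*cos(135) - 17*sin(135) = -14.8492
y' = 4*sin(135) + 17*cos(135) = -9.1924

(-14.8492, -9.1924)


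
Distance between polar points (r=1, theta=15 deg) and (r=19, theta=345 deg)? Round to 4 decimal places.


d = sqrt(r1^2 + r2^2 - 2*r1*r2*cos(t2-t1))
d = sqrt(1^2 + 19^2 - 2*1*19*cos(345-15)) = 18.1409

18.1409


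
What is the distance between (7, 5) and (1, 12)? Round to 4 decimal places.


d = sqrt((1-7)^2 + (12-5)^2) = 9.2195

9.2195


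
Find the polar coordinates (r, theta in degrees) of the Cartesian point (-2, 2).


r = sqrt((-2)^2 + 2^2) = 2.8284
theta = atan2(2, -2) = 135 degrees

r = 2.8284, theta = 135 degrees


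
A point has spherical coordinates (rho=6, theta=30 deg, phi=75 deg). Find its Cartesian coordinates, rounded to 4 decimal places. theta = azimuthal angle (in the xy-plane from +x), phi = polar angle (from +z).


x = 6 * sin(75) * cos(30) = 5.0191
y = 6 * sin(75) * sin(30) = 2.8978
z = 6 * cos(75) = 1.5529

(5.0191, 2.8978, 1.5529)


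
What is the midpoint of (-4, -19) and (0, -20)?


Midpoint = ((-4+0)/2, (-19+-20)/2) = (-2, -19.5)

(-2, -19.5)


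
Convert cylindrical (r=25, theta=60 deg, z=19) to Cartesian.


x = 25 * cos(60) = 12.5
y = 25 * sin(60) = 21.6506
z = 19

(12.5, 21.6506, 19)


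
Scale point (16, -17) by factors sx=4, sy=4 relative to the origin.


Scaling: (x*sx, y*sy) = (16*4, -17*4) = (64, -68)

(64, -68)


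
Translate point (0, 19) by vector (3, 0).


Translation: (x+dx, y+dy) = (0+3, 19+0) = (3, 19)

(3, 19)


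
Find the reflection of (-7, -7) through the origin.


Reflection through origin: (x, y) -> (-x, -y)
(-7, -7) -> (7, 7)

(7, 7)


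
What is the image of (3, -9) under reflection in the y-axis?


Reflection across y-axis: (x, y) -> (-x, y)
(3, -9) -> (-3, -9)

(-3, -9)


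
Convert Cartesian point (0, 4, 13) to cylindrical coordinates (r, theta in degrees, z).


r = sqrt(0^2 + 4^2) = 4
theta = atan2(4, 0) = 90 deg
z = 13

r = 4, theta = 90 deg, z = 13


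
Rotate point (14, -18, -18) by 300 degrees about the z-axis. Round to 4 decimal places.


x' = 14*cos(300) - -18*sin(300) = -8.5885
y' = 14*sin(300) + -18*cos(300) = -21.1244
z' = -18

(-8.5885, -21.1244, -18)


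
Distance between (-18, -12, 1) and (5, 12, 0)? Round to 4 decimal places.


d = sqrt((5--18)^2 + (12--12)^2 + (0-1)^2) = 33.2566

33.2566


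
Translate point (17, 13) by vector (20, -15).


Translation: (x+dx, y+dy) = (17+20, 13+-15) = (37, -2)

(37, -2)


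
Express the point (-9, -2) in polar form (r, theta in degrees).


r = sqrt((-9)^2 + (-2)^2) = 9.2195
theta = atan2(-2, -9) = 192.5288 degrees

r = 9.2195, theta = 192.5288 degrees


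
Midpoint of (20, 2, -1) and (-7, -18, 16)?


Midpoint = ((20+-7)/2, (2+-18)/2, (-1+16)/2) = (6.5, -8, 7.5)

(6.5, -8, 7.5)


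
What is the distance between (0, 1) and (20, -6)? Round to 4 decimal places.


d = sqrt((20-0)^2 + (-6-1)^2) = 21.1896

21.1896


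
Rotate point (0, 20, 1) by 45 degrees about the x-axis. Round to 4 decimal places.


x' = 0
y' = 20*cos(45) - 1*sin(45) = 13.435
z' = 20*sin(45) + 1*cos(45) = 14.8492

(0, 13.435, 14.8492)


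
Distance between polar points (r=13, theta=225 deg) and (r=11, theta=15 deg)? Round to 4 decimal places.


d = sqrt(r1^2 + r2^2 - 2*r1*r2*cos(t2-t1))
d = sqrt(13^2 + 11^2 - 2*13*11*cos(15-225)) = 23.188

23.188


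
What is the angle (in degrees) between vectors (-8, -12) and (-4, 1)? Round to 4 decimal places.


dot = -8*-4 + -12*1 = 20
|u| = 14.4222, |v| = 4.1231
cos(angle) = 0.3363
angle = 70.3462 degrees

70.3462 degrees


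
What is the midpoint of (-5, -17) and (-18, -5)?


Midpoint = ((-5+-18)/2, (-17+-5)/2) = (-11.5, -11)

(-11.5, -11)


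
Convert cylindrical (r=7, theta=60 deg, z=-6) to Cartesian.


x = 7 * cos(60) = 3.5
y = 7 * sin(60) = 6.0622
z = -6

(3.5, 6.0622, -6)


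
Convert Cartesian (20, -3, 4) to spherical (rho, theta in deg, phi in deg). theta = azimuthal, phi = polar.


rho = sqrt(20^2 + (-3)^2 + 4^2) = 20.6155
theta = atan2(-3, 20) = 351.4692 deg
phi = acos(4/20.6155) = 78.812 deg

rho = 20.6155, theta = 351.4692 deg, phi = 78.812 deg


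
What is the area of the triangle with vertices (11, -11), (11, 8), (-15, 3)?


Area = |x1(y2-y3) + x2(y3-y1) + x3(y1-y2)| / 2
= |11*(8-3) + 11*(3--11) + -15*(-11-8)| / 2
= 247

247


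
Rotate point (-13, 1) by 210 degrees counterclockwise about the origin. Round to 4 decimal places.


x' = -13*cos(210) - 1*sin(210) = 11.7583
y' = -13*sin(210) + 1*cos(210) = 5.634

(11.7583, 5.634)


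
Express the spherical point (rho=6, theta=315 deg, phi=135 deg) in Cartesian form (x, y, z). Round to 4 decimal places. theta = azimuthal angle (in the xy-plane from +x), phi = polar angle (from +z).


x = 6 * sin(135) * cos(315) = 3
y = 6 * sin(135) * sin(315) = -3
z = 6 * cos(135) = -4.2426

(3, -3, -4.2426)


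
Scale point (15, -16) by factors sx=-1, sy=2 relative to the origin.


Scaling: (x*sx, y*sy) = (15*-1, -16*2) = (-15, -32)

(-15, -32)


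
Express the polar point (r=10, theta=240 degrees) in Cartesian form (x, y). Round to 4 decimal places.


x = 10 * cos(240) = -5
y = 10 * sin(240) = -8.6603

(-5, -8.6603)


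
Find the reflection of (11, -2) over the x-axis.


Reflection across x-axis: (x, y) -> (x, -y)
(11, -2) -> (11, 2)

(11, 2)


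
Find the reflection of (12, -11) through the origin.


Reflection through origin: (x, y) -> (-x, -y)
(12, -11) -> (-12, 11)

(-12, 11)


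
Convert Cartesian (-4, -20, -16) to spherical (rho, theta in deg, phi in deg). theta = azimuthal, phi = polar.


rho = sqrt((-4)^2 + (-20)^2 + (-16)^2) = 25.923
theta = atan2(-20, -4) = 258.6901 deg
phi = acos(-16/25.923) = 128.1129 deg

rho = 25.923, theta = 258.6901 deg, phi = 128.1129 deg


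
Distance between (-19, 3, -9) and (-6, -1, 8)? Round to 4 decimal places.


d = sqrt((-6--19)^2 + (-1-3)^2 + (8--9)^2) = 21.7715

21.7715


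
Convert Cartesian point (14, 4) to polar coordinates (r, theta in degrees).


r = sqrt(14^2 + 4^2) = 14.5602
theta = atan2(4, 14) = 15.9454 degrees

r = 14.5602, theta = 15.9454 degrees


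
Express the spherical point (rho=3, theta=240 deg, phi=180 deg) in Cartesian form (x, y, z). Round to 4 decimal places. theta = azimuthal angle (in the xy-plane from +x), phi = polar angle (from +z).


x = 3 * sin(180) * cos(240) = 0
y = 3 * sin(180) * sin(240) = 0
z = 3 * cos(180) = -3

(0, 0, -3)


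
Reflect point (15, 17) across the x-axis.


Reflection across x-axis: (x, y) -> (x, -y)
(15, 17) -> (15, -17)

(15, -17)


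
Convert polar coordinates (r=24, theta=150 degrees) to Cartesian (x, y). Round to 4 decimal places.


x = 24 * cos(150) = -20.7846
y = 24 * sin(150) = 12

(-20.7846, 12)


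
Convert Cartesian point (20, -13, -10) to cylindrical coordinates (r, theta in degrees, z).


r = sqrt(20^2 + (-13)^2) = 23.8537
theta = atan2(-13, 20) = 326.9761 deg
z = -10

r = 23.8537, theta = 326.9761 deg, z = -10


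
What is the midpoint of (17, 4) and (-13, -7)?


Midpoint = ((17+-13)/2, (4+-7)/2) = (2, -1.5)

(2, -1.5)


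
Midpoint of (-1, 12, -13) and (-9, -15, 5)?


Midpoint = ((-1+-9)/2, (12+-15)/2, (-13+5)/2) = (-5, -1.5, -4)

(-5, -1.5, -4)


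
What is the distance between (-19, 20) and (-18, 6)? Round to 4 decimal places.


d = sqrt((-18--19)^2 + (6-20)^2) = 14.0357

14.0357


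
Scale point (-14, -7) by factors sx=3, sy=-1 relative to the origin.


Scaling: (x*sx, y*sy) = (-14*3, -7*-1) = (-42, 7)

(-42, 7)


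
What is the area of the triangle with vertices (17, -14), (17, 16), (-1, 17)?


Area = |x1(y2-y3) + x2(y3-y1) + x3(y1-y2)| / 2
= |17*(16-17) + 17*(17--14) + -1*(-14-16)| / 2
= 270

270


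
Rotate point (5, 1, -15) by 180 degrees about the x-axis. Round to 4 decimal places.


x' = 5
y' = 1*cos(180) - -15*sin(180) = -1
z' = 1*sin(180) + -15*cos(180) = 15

(5, -1, 15)


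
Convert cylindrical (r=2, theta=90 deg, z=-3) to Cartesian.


x = 2 * cos(90) = 0
y = 2 * sin(90) = 2
z = -3

(0, 2, -3)


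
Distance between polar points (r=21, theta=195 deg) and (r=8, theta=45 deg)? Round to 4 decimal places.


d = sqrt(r1^2 + r2^2 - 2*r1*r2*cos(t2-t1))
d = sqrt(21^2 + 8^2 - 2*21*8*cos(45-195)) = 28.2132

28.2132


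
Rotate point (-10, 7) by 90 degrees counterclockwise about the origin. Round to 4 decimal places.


x' = -10*cos(90) - 7*sin(90) = -7
y' = -10*sin(90) + 7*cos(90) = -10

(-7, -10)


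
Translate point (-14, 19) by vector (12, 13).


Translation: (x+dx, y+dy) = (-14+12, 19+13) = (-2, 32)

(-2, 32)


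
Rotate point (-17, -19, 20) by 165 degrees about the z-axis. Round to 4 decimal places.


x' = -17*cos(165) - -19*sin(165) = 21.3383
y' = -17*sin(165) + -19*cos(165) = 13.9527
z' = 20

(21.3383, 13.9527, 20)


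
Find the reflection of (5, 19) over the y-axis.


Reflection across y-axis: (x, y) -> (-x, y)
(5, 19) -> (-5, 19)

(-5, 19)


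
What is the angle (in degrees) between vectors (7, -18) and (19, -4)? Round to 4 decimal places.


dot = 7*19 + -18*-4 = 205
|u| = 19.3132, |v| = 19.4165
cos(angle) = 0.5467
angle = 56.8608 degrees

56.8608 degrees


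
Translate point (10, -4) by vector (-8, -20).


Translation: (x+dx, y+dy) = (10+-8, -4+-20) = (2, -24)

(2, -24)


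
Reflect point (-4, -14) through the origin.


Reflection through origin: (x, y) -> (-x, -y)
(-4, -14) -> (4, 14)

(4, 14)


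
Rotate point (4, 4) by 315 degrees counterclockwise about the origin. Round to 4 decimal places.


x' = 4*cos(315) - 4*sin(315) = 5.6569
y' = 4*sin(315) + 4*cos(315) = 0

(5.6569, 0)


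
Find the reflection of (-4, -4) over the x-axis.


Reflection across x-axis: (x, y) -> (x, -y)
(-4, -4) -> (-4, 4)

(-4, 4)


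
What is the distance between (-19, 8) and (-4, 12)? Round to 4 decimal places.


d = sqrt((-4--19)^2 + (12-8)^2) = 15.5242

15.5242


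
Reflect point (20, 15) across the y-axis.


Reflection across y-axis: (x, y) -> (-x, y)
(20, 15) -> (-20, 15)

(-20, 15)


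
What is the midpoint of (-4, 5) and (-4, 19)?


Midpoint = ((-4+-4)/2, (5+19)/2) = (-4, 12)

(-4, 12)


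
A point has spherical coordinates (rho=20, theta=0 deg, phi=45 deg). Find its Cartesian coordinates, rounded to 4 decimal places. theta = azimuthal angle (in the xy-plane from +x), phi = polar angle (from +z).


x = 20 * sin(45) * cos(0) = 14.1421
y = 20 * sin(45) * sin(0) = 0
z = 20 * cos(45) = 14.1421

(14.1421, 0, 14.1421)


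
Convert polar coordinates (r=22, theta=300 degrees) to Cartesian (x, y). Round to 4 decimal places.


x = 22 * cos(300) = 11
y = 22 * sin(300) = -19.0526

(11, -19.0526)


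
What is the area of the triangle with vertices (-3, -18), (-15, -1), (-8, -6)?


Area = |x1(y2-y3) + x2(y3-y1) + x3(y1-y2)| / 2
= |-3*(-1--6) + -15*(-6--18) + -8*(-18--1)| / 2
= 29.5

29.5


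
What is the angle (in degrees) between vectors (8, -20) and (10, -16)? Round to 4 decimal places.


dot = 8*10 + -20*-16 = 400
|u| = 21.5407, |v| = 18.868
cos(angle) = 0.9842
angle = 10.204 degrees

10.204 degrees


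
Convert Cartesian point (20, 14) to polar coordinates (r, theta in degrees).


r = sqrt(20^2 + 14^2) = 24.4131
theta = atan2(14, 20) = 34.992 degrees

r = 24.4131, theta = 34.992 degrees


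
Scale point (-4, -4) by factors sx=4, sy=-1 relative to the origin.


Scaling: (x*sx, y*sy) = (-4*4, -4*-1) = (-16, 4)

(-16, 4)


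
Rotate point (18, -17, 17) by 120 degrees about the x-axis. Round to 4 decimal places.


x' = 18
y' = -17*cos(120) - 17*sin(120) = -6.2224
z' = -17*sin(120) + 17*cos(120) = -23.2224

(18, -6.2224, -23.2224)


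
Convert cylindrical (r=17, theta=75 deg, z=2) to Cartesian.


x = 17 * cos(75) = 4.3999
y = 17 * sin(75) = 16.4207
z = 2

(4.3999, 16.4207, 2)


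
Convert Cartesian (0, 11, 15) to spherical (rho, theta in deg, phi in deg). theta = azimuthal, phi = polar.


rho = sqrt(0^2 + 11^2 + 15^2) = 18.6011
theta = atan2(11, 0) = 90 deg
phi = acos(15/18.6011) = 36.2538 deg

rho = 18.6011, theta = 90 deg, phi = 36.2538 deg


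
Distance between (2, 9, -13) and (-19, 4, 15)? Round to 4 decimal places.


d = sqrt((-19-2)^2 + (4-9)^2 + (15--13)^2) = 35.3553

35.3553


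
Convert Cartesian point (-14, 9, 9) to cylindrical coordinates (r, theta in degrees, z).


r = sqrt((-14)^2 + 9^2) = 16.6433
theta = atan2(9, -14) = 147.2648 deg
z = 9

r = 16.6433, theta = 147.2648 deg, z = 9


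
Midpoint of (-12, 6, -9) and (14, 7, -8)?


Midpoint = ((-12+14)/2, (6+7)/2, (-9+-8)/2) = (1, 6.5, -8.5)

(1, 6.5, -8.5)


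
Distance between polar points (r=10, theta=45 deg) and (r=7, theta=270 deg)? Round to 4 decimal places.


d = sqrt(r1^2 + r2^2 - 2*r1*r2*cos(t2-t1))
d = sqrt(10^2 + 7^2 - 2*10*7*cos(270-45)) = 15.7479

15.7479


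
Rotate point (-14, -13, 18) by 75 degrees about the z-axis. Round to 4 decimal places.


x' = -14*cos(75) - -13*sin(75) = 8.9336
y' = -14*sin(75) + -13*cos(75) = -16.8876
z' = 18

(8.9336, -16.8876, 18)


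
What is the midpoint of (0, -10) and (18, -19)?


Midpoint = ((0+18)/2, (-10+-19)/2) = (9, -14.5)

(9, -14.5)


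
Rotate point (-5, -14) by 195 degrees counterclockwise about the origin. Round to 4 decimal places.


x' = -5*cos(195) - -14*sin(195) = 1.2062
y' = -5*sin(195) + -14*cos(195) = 14.8171

(1.2062, 14.8171)


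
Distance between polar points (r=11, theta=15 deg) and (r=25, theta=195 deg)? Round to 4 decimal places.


d = sqrt(r1^2 + r2^2 - 2*r1*r2*cos(t2-t1))
d = sqrt(11^2 + 25^2 - 2*11*25*cos(195-15)) = 36

36


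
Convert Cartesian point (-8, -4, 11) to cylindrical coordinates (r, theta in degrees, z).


r = sqrt((-8)^2 + (-4)^2) = 8.9443
theta = atan2(-4, -8) = 206.5651 deg
z = 11

r = 8.9443, theta = 206.5651 deg, z = 11


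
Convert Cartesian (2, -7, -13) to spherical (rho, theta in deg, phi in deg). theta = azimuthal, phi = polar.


rho = sqrt(2^2 + (-7)^2 + (-13)^2) = 14.8997
theta = atan2(-7, 2) = 285.9454 deg
phi = acos(-13/14.8997) = 150.7508 deg

rho = 14.8997, theta = 285.9454 deg, phi = 150.7508 deg


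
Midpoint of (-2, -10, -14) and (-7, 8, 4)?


Midpoint = ((-2+-7)/2, (-10+8)/2, (-14+4)/2) = (-4.5, -1, -5)

(-4.5, -1, -5)


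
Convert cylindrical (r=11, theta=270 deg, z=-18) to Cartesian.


x = 11 * cos(270) = 0
y = 11 * sin(270) = -11
z = -18

(0, -11, -18)


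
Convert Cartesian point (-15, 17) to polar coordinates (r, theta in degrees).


r = sqrt((-15)^2 + 17^2) = 22.6716
theta = atan2(17, -15) = 131.4237 degrees

r = 22.6716, theta = 131.4237 degrees


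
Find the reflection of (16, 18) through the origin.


Reflection through origin: (x, y) -> (-x, -y)
(16, 18) -> (-16, -18)

(-16, -18)


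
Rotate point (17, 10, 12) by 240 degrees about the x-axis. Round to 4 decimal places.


x' = 17
y' = 10*cos(240) - 12*sin(240) = 5.3923
z' = 10*sin(240) + 12*cos(240) = -14.6603

(17, 5.3923, -14.6603)


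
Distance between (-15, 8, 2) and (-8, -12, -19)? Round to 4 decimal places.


d = sqrt((-8--15)^2 + (-12-8)^2 + (-19-2)^2) = 29.8329

29.8329


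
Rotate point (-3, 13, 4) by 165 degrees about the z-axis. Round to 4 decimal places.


x' = -3*cos(165) - 13*sin(165) = -0.4669
y' = -3*sin(165) + 13*cos(165) = -13.3335
z' = 4

(-0.4669, -13.3335, 4)


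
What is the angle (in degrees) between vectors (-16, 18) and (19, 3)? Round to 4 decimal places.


dot = -16*19 + 18*3 = -250
|u| = 24.0832, |v| = 19.2354
cos(angle) = -0.5397
angle = 122.6609 degrees

122.6609 degrees


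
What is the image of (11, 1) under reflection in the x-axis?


Reflection across x-axis: (x, y) -> (x, -y)
(11, 1) -> (11, -1)

(11, -1)


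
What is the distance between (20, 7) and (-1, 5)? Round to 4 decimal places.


d = sqrt((-1-20)^2 + (5-7)^2) = 21.095

21.095


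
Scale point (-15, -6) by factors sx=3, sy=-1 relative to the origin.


Scaling: (x*sx, y*sy) = (-15*3, -6*-1) = (-45, 6)

(-45, 6)


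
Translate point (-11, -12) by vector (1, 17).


Translation: (x+dx, y+dy) = (-11+1, -12+17) = (-10, 5)

(-10, 5)


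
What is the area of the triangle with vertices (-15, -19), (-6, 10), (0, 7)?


Area = |x1(y2-y3) + x2(y3-y1) + x3(y1-y2)| / 2
= |-15*(10-7) + -6*(7--19) + 0*(-19-10)| / 2
= 100.5

100.5


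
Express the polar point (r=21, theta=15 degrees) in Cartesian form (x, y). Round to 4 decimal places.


x = 21 * cos(15) = 20.2844
y = 21 * sin(15) = 5.4352

(20.2844, 5.4352)


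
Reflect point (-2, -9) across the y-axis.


Reflection across y-axis: (x, y) -> (-x, y)
(-2, -9) -> (2, -9)

(2, -9)


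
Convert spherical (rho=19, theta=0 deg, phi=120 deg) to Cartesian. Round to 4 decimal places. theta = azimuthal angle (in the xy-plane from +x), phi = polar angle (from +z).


x = 19 * sin(120) * cos(0) = 16.4545
y = 19 * sin(120) * sin(0) = 0
z = 19 * cos(120) = -9.5

(16.4545, 0, -9.5)


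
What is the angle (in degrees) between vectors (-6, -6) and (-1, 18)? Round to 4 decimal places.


dot = -6*-1 + -6*18 = -102
|u| = 8.4853, |v| = 18.0278
cos(angle) = -0.6668
angle = 131.8202 degrees

131.8202 degrees


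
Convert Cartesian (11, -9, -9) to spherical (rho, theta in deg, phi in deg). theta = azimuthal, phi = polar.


rho = sqrt(11^2 + (-9)^2 + (-9)^2) = 16.8226
theta = atan2(-9, 11) = 320.7106 deg
phi = acos(-9/16.8226) = 122.3435 deg

rho = 16.8226, theta = 320.7106 deg, phi = 122.3435 deg


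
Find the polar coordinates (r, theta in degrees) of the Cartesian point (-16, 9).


r = sqrt((-16)^2 + 9^2) = 18.3576
theta = atan2(9, -16) = 150.6422 degrees

r = 18.3576, theta = 150.6422 degrees


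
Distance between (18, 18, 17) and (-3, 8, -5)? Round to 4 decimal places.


d = sqrt((-3-18)^2 + (8-18)^2 + (-5-17)^2) = 32.0156

32.0156


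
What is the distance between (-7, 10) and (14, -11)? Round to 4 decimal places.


d = sqrt((14--7)^2 + (-11-10)^2) = 29.6985

29.6985


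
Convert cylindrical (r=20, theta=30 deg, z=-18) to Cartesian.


x = 20 * cos(30) = 17.3205
y = 20 * sin(30) = 10
z = -18

(17.3205, 10, -18)


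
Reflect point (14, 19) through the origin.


Reflection through origin: (x, y) -> (-x, -y)
(14, 19) -> (-14, -19)

(-14, -19)


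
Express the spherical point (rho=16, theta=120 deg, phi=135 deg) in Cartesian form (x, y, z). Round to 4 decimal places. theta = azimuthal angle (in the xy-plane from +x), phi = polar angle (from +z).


x = 16 * sin(135) * cos(120) = -5.6569
y = 16 * sin(135) * sin(120) = 9.798
z = 16 * cos(135) = -11.3137

(-5.6569, 9.798, -11.3137)


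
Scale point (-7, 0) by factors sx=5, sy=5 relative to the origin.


Scaling: (x*sx, y*sy) = (-7*5, 0*5) = (-35, 0)

(-35, 0)


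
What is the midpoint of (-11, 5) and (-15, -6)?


Midpoint = ((-11+-15)/2, (5+-6)/2) = (-13, -0.5)

(-13, -0.5)


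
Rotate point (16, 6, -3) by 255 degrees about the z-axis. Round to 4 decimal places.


x' = 16*cos(255) - 6*sin(255) = 1.6545
y' = 16*sin(255) + 6*cos(255) = -17.0077
z' = -3

(1.6545, -17.0077, -3)


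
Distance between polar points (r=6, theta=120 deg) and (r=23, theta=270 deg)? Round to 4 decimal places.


d = sqrt(r1^2 + r2^2 - 2*r1*r2*cos(t2-t1))
d = sqrt(6^2 + 23^2 - 2*6*23*cos(270-120)) = 28.3553

28.3553


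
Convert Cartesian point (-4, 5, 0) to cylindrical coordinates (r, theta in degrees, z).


r = sqrt((-4)^2 + 5^2) = 6.4031
theta = atan2(5, -4) = 128.6598 deg
z = 0

r = 6.4031, theta = 128.6598 deg, z = 0


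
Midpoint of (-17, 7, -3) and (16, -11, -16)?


Midpoint = ((-17+16)/2, (7+-11)/2, (-3+-16)/2) = (-0.5, -2, -9.5)

(-0.5, -2, -9.5)


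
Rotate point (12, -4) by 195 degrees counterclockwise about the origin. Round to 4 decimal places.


x' = 12*cos(195) - -4*sin(195) = -12.6264
y' = 12*sin(195) + -4*cos(195) = 0.7579

(-12.6264, 0.7579)


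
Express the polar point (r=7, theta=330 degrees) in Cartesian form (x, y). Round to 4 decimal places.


x = 7 * cos(330) = 6.0622
y = 7 * sin(330) = -3.5

(6.0622, -3.5)


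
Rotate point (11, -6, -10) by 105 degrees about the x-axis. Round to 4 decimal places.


x' = 11
y' = -6*cos(105) - -10*sin(105) = 11.2122
z' = -6*sin(105) + -10*cos(105) = -3.2074

(11, 11.2122, -3.2074)


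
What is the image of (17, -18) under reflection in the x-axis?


Reflection across x-axis: (x, y) -> (x, -y)
(17, -18) -> (17, 18)

(17, 18)


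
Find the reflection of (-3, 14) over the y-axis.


Reflection across y-axis: (x, y) -> (-x, y)
(-3, 14) -> (3, 14)

(3, 14)


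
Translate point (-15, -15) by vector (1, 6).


Translation: (x+dx, y+dy) = (-15+1, -15+6) = (-14, -9)

(-14, -9)


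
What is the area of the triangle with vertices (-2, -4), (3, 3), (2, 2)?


Area = |x1(y2-y3) + x2(y3-y1) + x3(y1-y2)| / 2
= |-2*(3-2) + 3*(2--4) + 2*(-4-3)| / 2
= 1

1


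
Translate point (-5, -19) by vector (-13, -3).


Translation: (x+dx, y+dy) = (-5+-13, -19+-3) = (-18, -22)

(-18, -22)


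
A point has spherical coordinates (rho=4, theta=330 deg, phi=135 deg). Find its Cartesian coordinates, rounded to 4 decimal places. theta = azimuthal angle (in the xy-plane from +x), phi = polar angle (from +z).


x = 4 * sin(135) * cos(330) = 2.4495
y = 4 * sin(135) * sin(330) = -1.4142
z = 4 * cos(135) = -2.8284

(2.4495, -1.4142, -2.8284)


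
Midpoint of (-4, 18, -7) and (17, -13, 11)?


Midpoint = ((-4+17)/2, (18+-13)/2, (-7+11)/2) = (6.5, 2.5, 2)

(6.5, 2.5, 2)


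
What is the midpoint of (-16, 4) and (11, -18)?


Midpoint = ((-16+11)/2, (4+-18)/2) = (-2.5, -7)

(-2.5, -7)


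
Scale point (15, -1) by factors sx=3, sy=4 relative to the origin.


Scaling: (x*sx, y*sy) = (15*3, -1*4) = (45, -4)

(45, -4)


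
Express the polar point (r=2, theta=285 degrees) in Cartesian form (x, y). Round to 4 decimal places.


x = 2 * cos(285) = 0.5176
y = 2 * sin(285) = -1.9319

(0.5176, -1.9319)


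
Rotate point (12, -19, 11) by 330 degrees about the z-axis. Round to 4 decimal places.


x' = 12*cos(330) - -19*sin(330) = 0.8923
y' = 12*sin(330) + -19*cos(330) = -22.4545
z' = 11

(0.8923, -22.4545, 11)


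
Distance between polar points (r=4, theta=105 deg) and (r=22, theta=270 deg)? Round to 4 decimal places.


d = sqrt(r1^2 + r2^2 - 2*r1*r2*cos(t2-t1))
d = sqrt(4^2 + 22^2 - 2*4*22*cos(270-105)) = 25.8844

25.8844


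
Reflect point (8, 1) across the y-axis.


Reflection across y-axis: (x, y) -> (-x, y)
(8, 1) -> (-8, 1)

(-8, 1)


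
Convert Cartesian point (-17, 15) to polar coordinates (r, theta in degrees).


r = sqrt((-17)^2 + 15^2) = 22.6716
theta = atan2(15, -17) = 138.5763 degrees

r = 22.6716, theta = 138.5763 degrees


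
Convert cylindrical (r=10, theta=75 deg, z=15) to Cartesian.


x = 10 * cos(75) = 2.5882
y = 10 * sin(75) = 9.6593
z = 15

(2.5882, 9.6593, 15)


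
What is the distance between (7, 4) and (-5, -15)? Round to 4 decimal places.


d = sqrt((-5-7)^2 + (-15-4)^2) = 22.4722

22.4722


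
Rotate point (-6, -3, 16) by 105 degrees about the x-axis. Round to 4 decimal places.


x' = -6
y' = -3*cos(105) - 16*sin(105) = -14.6784
z' = -3*sin(105) + 16*cos(105) = -7.0389

(-6, -14.6784, -7.0389)


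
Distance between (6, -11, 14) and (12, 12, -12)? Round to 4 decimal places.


d = sqrt((12-6)^2 + (12--11)^2 + (-12-14)^2) = 35.2278

35.2278


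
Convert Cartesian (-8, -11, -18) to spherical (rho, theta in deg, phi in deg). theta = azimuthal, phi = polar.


rho = sqrt((-8)^2 + (-11)^2 + (-18)^2) = 22.561
theta = atan2(-11, -8) = 233.9726 deg
phi = acos(-18/22.561) = 142.9239 deg

rho = 22.561, theta = 233.9726 deg, phi = 142.9239 deg


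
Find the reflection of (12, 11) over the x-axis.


Reflection across x-axis: (x, y) -> (x, -y)
(12, 11) -> (12, -11)

(12, -11)


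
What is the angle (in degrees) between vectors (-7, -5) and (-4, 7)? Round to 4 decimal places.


dot = -7*-4 + -5*7 = -7
|u| = 8.6023, |v| = 8.0623
cos(angle) = -0.1009
angle = 95.7928 degrees

95.7928 degrees


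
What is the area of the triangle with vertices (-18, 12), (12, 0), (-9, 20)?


Area = |x1(y2-y3) + x2(y3-y1) + x3(y1-y2)| / 2
= |-18*(0-20) + 12*(20-12) + -9*(12-0)| / 2
= 174

174


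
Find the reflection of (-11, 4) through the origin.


Reflection through origin: (x, y) -> (-x, -y)
(-11, 4) -> (11, -4)

(11, -4)


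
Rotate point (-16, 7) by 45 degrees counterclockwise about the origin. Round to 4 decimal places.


x' = -16*cos(45) - 7*sin(45) = -16.2635
y' = -16*sin(45) + 7*cos(45) = -6.364

(-16.2635, -6.364)


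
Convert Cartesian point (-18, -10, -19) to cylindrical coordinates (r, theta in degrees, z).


r = sqrt((-18)^2 + (-10)^2) = 20.5913
theta = atan2(-10, -18) = 209.0546 deg
z = -19

r = 20.5913, theta = 209.0546 deg, z = -19


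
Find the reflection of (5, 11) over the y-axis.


Reflection across y-axis: (x, y) -> (-x, y)
(5, 11) -> (-5, 11)

(-5, 11)


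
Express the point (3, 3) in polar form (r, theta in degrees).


r = sqrt(3^2 + 3^2) = 4.2426
theta = atan2(3, 3) = 45 degrees

r = 4.2426, theta = 45 degrees


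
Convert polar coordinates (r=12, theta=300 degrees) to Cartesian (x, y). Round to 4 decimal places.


x = 12 * cos(300) = 6
y = 12 * sin(300) = -10.3923

(6, -10.3923)


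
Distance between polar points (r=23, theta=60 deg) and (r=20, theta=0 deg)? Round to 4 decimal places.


d = sqrt(r1^2 + r2^2 - 2*r1*r2*cos(t2-t1))
d = sqrt(23^2 + 20^2 - 2*23*20*cos(0-60)) = 21.6564

21.6564


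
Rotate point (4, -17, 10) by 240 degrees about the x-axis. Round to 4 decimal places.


x' = 4
y' = -17*cos(240) - 10*sin(240) = 17.1603
z' = -17*sin(240) + 10*cos(240) = 9.7224

(4, 17.1603, 9.7224)


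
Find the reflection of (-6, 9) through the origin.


Reflection through origin: (x, y) -> (-x, -y)
(-6, 9) -> (6, -9)

(6, -9)


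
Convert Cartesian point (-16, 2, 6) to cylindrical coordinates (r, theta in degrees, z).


r = sqrt((-16)^2 + 2^2) = 16.1245
theta = atan2(2, -16) = 172.875 deg
z = 6

r = 16.1245, theta = 172.875 deg, z = 6


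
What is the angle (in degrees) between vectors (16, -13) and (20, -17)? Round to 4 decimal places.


dot = 16*20 + -13*-17 = 541
|u| = 20.6155, |v| = 26.2488
cos(angle) = 0.9998
angle = 1.2707 degrees

1.2707 degrees


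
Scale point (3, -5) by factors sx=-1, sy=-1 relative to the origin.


Scaling: (x*sx, y*sy) = (3*-1, -5*-1) = (-3, 5)

(-3, 5)


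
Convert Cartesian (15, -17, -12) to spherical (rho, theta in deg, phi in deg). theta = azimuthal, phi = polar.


rho = sqrt(15^2 + (-17)^2 + (-12)^2) = 25.6515
theta = atan2(-17, 15) = 311.4237 deg
phi = acos(-12/25.6515) = 117.8921 deg

rho = 25.6515, theta = 311.4237 deg, phi = 117.8921 deg


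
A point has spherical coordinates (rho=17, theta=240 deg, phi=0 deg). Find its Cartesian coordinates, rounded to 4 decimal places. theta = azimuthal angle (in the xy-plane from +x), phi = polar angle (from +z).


x = 17 * sin(0) * cos(240) = 0
y = 17 * sin(0) * sin(240) = 0
z = 17 * cos(0) = 17

(0, 0, 17)


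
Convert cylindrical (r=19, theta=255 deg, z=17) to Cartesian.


x = 19 * cos(255) = -4.9176
y = 19 * sin(255) = -18.3526
z = 17

(-4.9176, -18.3526, 17)


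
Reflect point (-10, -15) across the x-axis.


Reflection across x-axis: (x, y) -> (x, -y)
(-10, -15) -> (-10, 15)

(-10, 15)


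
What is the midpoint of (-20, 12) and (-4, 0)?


Midpoint = ((-20+-4)/2, (12+0)/2) = (-12, 6)

(-12, 6)


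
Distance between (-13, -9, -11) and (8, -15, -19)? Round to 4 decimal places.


d = sqrt((8--13)^2 + (-15--9)^2 + (-19--11)^2) = 23.2594

23.2594


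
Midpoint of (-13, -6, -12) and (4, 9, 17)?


Midpoint = ((-13+4)/2, (-6+9)/2, (-12+17)/2) = (-4.5, 1.5, 2.5)

(-4.5, 1.5, 2.5)


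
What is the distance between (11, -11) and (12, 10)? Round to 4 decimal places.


d = sqrt((12-11)^2 + (10--11)^2) = 21.0238

21.0238


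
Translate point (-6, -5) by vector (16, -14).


Translation: (x+dx, y+dy) = (-6+16, -5+-14) = (10, -19)

(10, -19)


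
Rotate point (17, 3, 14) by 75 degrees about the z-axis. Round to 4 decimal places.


x' = 17*cos(75) - 3*sin(75) = 1.5021
y' = 17*sin(75) + 3*cos(75) = 17.1972
z' = 14

(1.5021, 17.1972, 14)


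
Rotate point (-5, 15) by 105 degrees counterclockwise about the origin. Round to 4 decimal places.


x' = -5*cos(105) - 15*sin(105) = -13.1948
y' = -5*sin(105) + 15*cos(105) = -8.7119

(-13.1948, -8.7119)


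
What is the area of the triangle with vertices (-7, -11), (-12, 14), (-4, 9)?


Area = |x1(y2-y3) + x2(y3-y1) + x3(y1-y2)| / 2
= |-7*(14-9) + -12*(9--11) + -4*(-11-14)| / 2
= 87.5

87.5


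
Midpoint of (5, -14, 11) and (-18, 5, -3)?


Midpoint = ((5+-18)/2, (-14+5)/2, (11+-3)/2) = (-6.5, -4.5, 4)

(-6.5, -4.5, 4)


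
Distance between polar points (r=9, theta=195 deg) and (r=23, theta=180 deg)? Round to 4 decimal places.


d = sqrt(r1^2 + r2^2 - 2*r1*r2*cos(t2-t1))
d = sqrt(9^2 + 23^2 - 2*9*23*cos(180-195)) = 14.4951

14.4951


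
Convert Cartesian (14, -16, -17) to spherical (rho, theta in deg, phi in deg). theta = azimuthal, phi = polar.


rho = sqrt(14^2 + (-16)^2 + (-17)^2) = 27.2213
theta = atan2(-16, 14) = 311.1859 deg
phi = acos(-17/27.2213) = 128.6463 deg

rho = 27.2213, theta = 311.1859 deg, phi = 128.6463 deg


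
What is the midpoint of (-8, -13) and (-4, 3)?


Midpoint = ((-8+-4)/2, (-13+3)/2) = (-6, -5)

(-6, -5)


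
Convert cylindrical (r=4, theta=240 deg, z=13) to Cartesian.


x = 4 * cos(240) = -2
y = 4 * sin(240) = -3.4641
z = 13

(-2, -3.4641, 13)


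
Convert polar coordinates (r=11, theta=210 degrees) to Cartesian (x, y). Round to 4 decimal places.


x = 11 * cos(210) = -9.5263
y = 11 * sin(210) = -5.5

(-9.5263, -5.5)


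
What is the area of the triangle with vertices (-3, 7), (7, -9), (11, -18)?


Area = |x1(y2-y3) + x2(y3-y1) + x3(y1-y2)| / 2
= |-3*(-9--18) + 7*(-18-7) + 11*(7--9)| / 2
= 13

13


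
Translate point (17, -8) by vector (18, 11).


Translation: (x+dx, y+dy) = (17+18, -8+11) = (35, 3)

(35, 3)


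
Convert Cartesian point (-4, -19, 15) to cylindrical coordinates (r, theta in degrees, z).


r = sqrt((-4)^2 + (-19)^2) = 19.4165
theta = atan2(-19, -4) = 258.1113 deg
z = 15

r = 19.4165, theta = 258.1113 deg, z = 15


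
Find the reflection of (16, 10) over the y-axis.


Reflection across y-axis: (x, y) -> (-x, y)
(16, 10) -> (-16, 10)

(-16, 10)


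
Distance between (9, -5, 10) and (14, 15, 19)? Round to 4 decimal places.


d = sqrt((14-9)^2 + (15--5)^2 + (19-10)^2) = 22.4944

22.4944


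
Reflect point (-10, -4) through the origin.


Reflection through origin: (x, y) -> (-x, -y)
(-10, -4) -> (10, 4)

(10, 4)


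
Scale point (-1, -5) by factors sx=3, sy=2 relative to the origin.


Scaling: (x*sx, y*sy) = (-1*3, -5*2) = (-3, -10)

(-3, -10)


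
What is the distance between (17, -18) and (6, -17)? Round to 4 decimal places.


d = sqrt((6-17)^2 + (-17--18)^2) = 11.0454

11.0454


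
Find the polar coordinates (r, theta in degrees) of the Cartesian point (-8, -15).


r = sqrt((-8)^2 + (-15)^2) = 17
theta = atan2(-15, -8) = 241.9275 degrees

r = 17, theta = 241.9275 degrees


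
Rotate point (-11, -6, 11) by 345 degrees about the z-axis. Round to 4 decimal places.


x' = -11*cos(345) - -6*sin(345) = -12.1781
y' = -11*sin(345) + -6*cos(345) = -2.9485
z' = 11

(-12.1781, -2.9485, 11)


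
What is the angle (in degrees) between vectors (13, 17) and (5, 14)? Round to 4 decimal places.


dot = 13*5 + 17*14 = 303
|u| = 21.4009, |v| = 14.8661
cos(angle) = 0.9524
angle = 17.7515 degrees

17.7515 degrees


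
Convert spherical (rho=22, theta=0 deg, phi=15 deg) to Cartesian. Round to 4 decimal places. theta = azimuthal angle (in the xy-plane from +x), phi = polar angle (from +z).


x = 22 * sin(15) * cos(0) = 5.694
y = 22 * sin(15) * sin(0) = 0
z = 22 * cos(15) = 21.2504

(5.694, 0, 21.2504)
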